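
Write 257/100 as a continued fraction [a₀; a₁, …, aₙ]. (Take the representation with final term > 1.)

257 = 2·100 + 57
100 = 1·57 + 43
57 = 1·43 + 14
43 = 3·14 + 1
14 = 14·1 + 0  (stop)
So 257/100 = [2; 1, 1, 3, 14].

[2; 1, 1, 3, 14]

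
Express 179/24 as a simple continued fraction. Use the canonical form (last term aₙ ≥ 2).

[7; 2, 5, 2]

179 = 7×24 + 11
24 = 2×11 + 2
11 = 5×2 + 1
2 = 2×1 + 0  (stop)
So 179/24 = [7; 2, 5, 2].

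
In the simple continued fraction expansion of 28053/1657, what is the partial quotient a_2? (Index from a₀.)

28053 = 16·1657 + 1541   →  a_0 = 16
1657 = 1·1541 + 116   →  a_1 = 1
1541 = 13·116 + 33   →  a_2 = 13

13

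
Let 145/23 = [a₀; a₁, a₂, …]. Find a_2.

145 = 6·23 + 7   →  a_0 = 6
23 = 3·7 + 2   →  a_1 = 3
7 = 3·2 + 1   →  a_2 = 3

3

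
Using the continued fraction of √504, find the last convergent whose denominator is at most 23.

√504 = [22; 2, 4, 2, 44, …] (period length 4).
Convergents:
  p_0/q_0 = 22/1
  p_1/q_1 = 45/2
  p_2/q_2 = 202/9
  p_3/q_3 = 449/20
  p_4/q_4 = 19958/889
q_3 = 20 ≤ 23 < 889 = q_4, so the answer is 449/20.

449/20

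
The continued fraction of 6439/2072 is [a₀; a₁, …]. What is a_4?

3

6439 = 3·2072 + 223   →  a_0 = 3
2072 = 9·223 + 65   →  a_1 = 9
223 = 3·65 + 28   →  a_2 = 3
65 = 2·28 + 9   →  a_3 = 2
28 = 3·9 + 1   →  a_4 = 3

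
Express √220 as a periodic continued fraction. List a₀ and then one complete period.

[14; 1, 4, 1, 28]

a₀ = ⌊√220⌋ = 14.
With m₀=0, d₀=1 and mₖ₊₁ = dₖaₖ − mₖ, dₖ₊₁ = (n − mₖ₊₁²)/dₖ, aₖ₊₁ = ⌊(a₀+mₖ₊₁)/dₖ₊₁⌋:
  k=1: m=14, d=24, a=1
  k=2: m=10, d=5, a=4
  k=3: m=10, d=24, a=1
  k=4: m=14, d=1, a=28
d=1 and a=2a₀=28 at k=4, so the next step gives (m, d) = (14, 24) again — its k=1 value — and the period has length 4.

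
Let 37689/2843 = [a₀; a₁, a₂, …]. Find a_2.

1

37689 = 13·2843 + 730   →  a_0 = 13
2843 = 3·730 + 653   →  a_1 = 3
730 = 1·653 + 77   →  a_2 = 1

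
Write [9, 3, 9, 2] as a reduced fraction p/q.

Using pₖ = aₖpₖ₋₁ + pₖ₋₂ and qₖ = aₖqₖ₋₁ + qₖ₋₂:
  k=0: a=9, p=9, q=1
  k=1: a=3, p=28, q=3
  k=2: a=9, p=261, q=28
  k=3: a=2, p=550, q=59

550/59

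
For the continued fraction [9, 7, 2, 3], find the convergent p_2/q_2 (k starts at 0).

Using pₖ = aₖpₖ₋₁ + pₖ₋₂, qₖ = aₖqₖ₋₁ + qₖ₋₂ (with p₋₁=1, p₋₂=0, q₋₁=0, q₋₂=1):
  k=0: a=9, p=9, q=1
  k=1: a=7, p=64, q=7
  k=2: a=2, p=137, q=15

137/15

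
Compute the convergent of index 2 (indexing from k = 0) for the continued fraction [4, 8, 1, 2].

37/9

Using pₖ = aₖpₖ₋₁ + pₖ₋₂, qₖ = aₖqₖ₋₁ + qₖ₋₂ (with p₋₁=1, p₋₂=0, q₋₁=0, q₋₂=1):
  k=0: a=4, p=4, q=1
  k=1: a=8, p=33, q=8
  k=2: a=1, p=37, q=9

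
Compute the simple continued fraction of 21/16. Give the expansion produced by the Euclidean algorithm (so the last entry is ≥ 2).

[1; 3, 5]

21 = 1*16 + 5
16 = 3*5 + 1
5 = 5*1 + 0  (stop)
So 21/16 = [1; 3, 5].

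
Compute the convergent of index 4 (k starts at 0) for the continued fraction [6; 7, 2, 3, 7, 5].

Using pₖ = aₖpₖ₋₁ + pₖ₋₂, qₖ = aₖqₖ₋₁ + qₖ₋₂ (with p₋₁=1, p₋₂=0, q₋₁=0, q₋₂=1):
  k=0: a=6, p=6, q=1
  k=1: a=7, p=43, q=7
  k=2: a=2, p=92, q=15
  k=3: a=3, p=319, q=52
  k=4: a=7, p=2325, q=379

2325/379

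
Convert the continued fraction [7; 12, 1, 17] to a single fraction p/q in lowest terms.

Using pₖ = aₖpₖ₋₁ + pₖ₋₂ and qₖ = aₖqₖ₋₁ + qₖ₋₂:
  k=0: a=7, p=7, q=1
  k=1: a=12, p=85, q=12
  k=2: a=1, p=92, q=13
  k=3: a=17, p=1649, q=233

1649/233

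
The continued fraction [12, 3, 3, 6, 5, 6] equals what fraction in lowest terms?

Using pₖ = aₖpₖ₋₁ + pₖ₋₂ and qₖ = aₖqₖ₋₁ + qₖ₋₂:
  k=0: a=12, p=12, q=1
  k=1: a=3, p=37, q=3
  k=2: a=3, p=123, q=10
  k=3: a=6, p=775, q=63
  k=4: a=5, p=3998, q=325
  k=5: a=6, p=24763, q=2013

24763/2013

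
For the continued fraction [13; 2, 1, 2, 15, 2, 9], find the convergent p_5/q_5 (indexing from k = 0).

3397/254

Using pₖ = aₖpₖ₋₁ + pₖ₋₂, qₖ = aₖqₖ₋₁ + qₖ₋₂ (with p₋₁=1, p₋₂=0, q₋₁=0, q₋₂=1):
  k=0: a=13, p=13, q=1
  k=1: a=2, p=27, q=2
  k=2: a=1, p=40, q=3
  k=3: a=2, p=107, q=8
  k=4: a=15, p=1645, q=123
  k=5: a=2, p=3397, q=254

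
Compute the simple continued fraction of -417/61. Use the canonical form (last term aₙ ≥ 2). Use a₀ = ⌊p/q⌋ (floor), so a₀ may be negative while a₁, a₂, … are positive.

[-7; 6, 10]

-417 = -7·61 + 10
61 = 6·10 + 1
10 = 10·1 + 0  (stop)
So -417/61 = [-7; 6, 10].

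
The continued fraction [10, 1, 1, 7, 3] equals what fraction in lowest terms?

495/47

Using pₖ = aₖpₖ₋₁ + pₖ₋₂ and qₖ = aₖqₖ₋₁ + qₖ₋₂:
  k=0: a=10, p=10, q=1
  k=1: a=1, p=11, q=1
  k=2: a=1, p=21, q=2
  k=3: a=7, p=158, q=15
  k=4: a=3, p=495, q=47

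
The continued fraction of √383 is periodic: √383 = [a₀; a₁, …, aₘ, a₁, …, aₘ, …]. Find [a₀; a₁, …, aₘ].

[19; 1, 1, 3, 19, 3, 1, 1, 38]

a₀ = ⌊√383⌋ = 19.
With m₀=0, d₀=1 and mₖ₊₁ = dₖaₖ − mₖ, dₖ₊₁ = (n − mₖ₊₁²)/dₖ, aₖ₊₁ = ⌊(a₀+mₖ₊₁)/dₖ₊₁⌋:
  k=1: m=19, d=22, a=1
  k=2: m=3, d=17, a=1
  k=3: m=14, d=11, a=3
  k=4: m=19, d=2, a=19
  k=5: m=19, d=11, a=3
  k=6: m=14, d=17, a=1
  k=7: m=3, d=22, a=1
  k=8: m=19, d=1, a=38
d=1 and a=2a₀=38 at k=8, so the next step gives (m, d) = (19, 22) again — its k=1 value — and the period has length 8.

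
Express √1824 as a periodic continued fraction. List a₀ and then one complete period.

a₀ = ⌊√1824⌋ = 42.
With m₀=0, d₀=1 and mₖ₊₁ = dₖaₖ − mₖ, dₖ₊₁ = (n − mₖ₊₁²)/dₖ, aₖ₊₁ = ⌊(a₀+mₖ₊₁)/dₖ₊₁⌋:
  k=1: m=42, d=60, a=1
  k=2: m=18, d=25, a=2
  k=3: m=32, d=32, a=2
  k=4: m=32, d=25, a=2
  k=5: m=18, d=60, a=1
  k=6: m=42, d=1, a=84
d=1 and a=2a₀=84 at k=6, so the next step gives (m, d) = (42, 60) again — its k=1 value — and the period has length 6.

[42; 1, 2, 2, 2, 1, 84]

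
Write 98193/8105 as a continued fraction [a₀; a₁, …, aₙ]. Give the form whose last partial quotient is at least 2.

[12; 8, 1, 2, 5, 8, 7]

98193 = 12×8105 + 933
8105 = 8×933 + 641
933 = 1×641 + 292
641 = 2×292 + 57
292 = 5×57 + 7
57 = 8×7 + 1
7 = 7×1 + 0  (stop)
So 98193/8105 = [12; 8, 1, 2, 5, 8, 7].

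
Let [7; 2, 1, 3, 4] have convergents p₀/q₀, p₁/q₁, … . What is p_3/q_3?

Using pₖ = aₖpₖ₋₁ + pₖ₋₂, qₖ = aₖqₖ₋₁ + qₖ₋₂ (with p₋₁=1, p₋₂=0, q₋₁=0, q₋₂=1):
  k=0: a=7, p=7, q=1
  k=1: a=2, p=15, q=2
  k=2: a=1, p=22, q=3
  k=3: a=3, p=81, q=11

81/11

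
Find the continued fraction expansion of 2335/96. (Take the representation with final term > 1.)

[24; 3, 10, 3]

2335 = 24*96 + 31
96 = 3*31 + 3
31 = 10*3 + 1
3 = 3*1 + 0  (stop)
So 2335/96 = [24; 3, 10, 3].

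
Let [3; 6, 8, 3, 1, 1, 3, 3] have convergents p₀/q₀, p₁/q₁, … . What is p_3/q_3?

484/153

Using pₖ = aₖpₖ₋₁ + pₖ₋₂, qₖ = aₖqₖ₋₁ + qₖ₋₂ (with p₋₁=1, p₋₂=0, q₋₁=0, q₋₂=1):
  k=0: a=3, p=3, q=1
  k=1: a=6, p=19, q=6
  k=2: a=8, p=155, q=49
  k=3: a=3, p=484, q=153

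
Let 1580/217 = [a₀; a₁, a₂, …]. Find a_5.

1

1580 = 7·217 + 61   →  a_0 = 7
217 = 3·61 + 34   →  a_1 = 3
61 = 1·34 + 27   →  a_2 = 1
34 = 1·27 + 7   →  a_3 = 1
27 = 3·7 + 6   →  a_4 = 3
7 = 1·6 + 1   →  a_5 = 1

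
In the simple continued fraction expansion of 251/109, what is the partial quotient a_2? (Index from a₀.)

251 = 2·109 + 33   →  a_0 = 2
109 = 3·33 + 10   →  a_1 = 3
33 = 3·10 + 3   →  a_2 = 3

3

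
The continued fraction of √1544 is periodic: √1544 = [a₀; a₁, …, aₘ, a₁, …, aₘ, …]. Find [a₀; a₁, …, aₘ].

[39; 3, 2, 2, 9, 2, 2, 3, 78]

a₀ = ⌊√1544⌋ = 39.
With m₀=0, d₀=1 and mₖ₊₁ = dₖaₖ − mₖ, dₖ₊₁ = (n − mₖ₊₁²)/dₖ, aₖ₊₁ = ⌊(a₀+mₖ₊₁)/dₖ₊₁⌋:
  k=1: m=39, d=23, a=3
  k=2: m=30, d=28, a=2
  k=3: m=26, d=31, a=2
  k=4: m=36, d=8, a=9
  k=5: m=36, d=31, a=2
  k=6: m=26, d=28, a=2
  k=7: m=30, d=23, a=3
  k=8: m=39, d=1, a=78
d=1 and a=2a₀=78 at k=8, so the next step gives (m, d) = (39, 23) again — its k=1 value — and the period has length 8.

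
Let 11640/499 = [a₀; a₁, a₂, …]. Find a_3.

11640 = 23·499 + 163   →  a_0 = 23
499 = 3·163 + 10   →  a_1 = 3
163 = 16·10 + 3   →  a_2 = 16
10 = 3·3 + 1   →  a_3 = 3

3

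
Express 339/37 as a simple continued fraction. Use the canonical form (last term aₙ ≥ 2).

339 = 9*37 + 6
37 = 6*6 + 1
6 = 6*1 + 0  (stop)
So 339/37 = [9; 6, 6].

[9; 6, 6]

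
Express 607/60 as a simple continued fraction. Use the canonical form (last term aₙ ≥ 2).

607 = 10×60 + 7
60 = 8×7 + 4
7 = 1×4 + 3
4 = 1×3 + 1
3 = 3×1 + 0  (stop)
So 607/60 = [10; 8, 1, 1, 3].

[10; 8, 1, 1, 3]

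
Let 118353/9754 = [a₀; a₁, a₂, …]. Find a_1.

7

118353 = 12·9754 + 1305   →  a_0 = 12
9754 = 7·1305 + 619   →  a_1 = 7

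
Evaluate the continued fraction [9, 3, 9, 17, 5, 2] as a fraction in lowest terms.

Using pₖ = aₖpₖ₋₁ + pₖ₋₂ and qₖ = aₖqₖ₋₁ + qₖ₋₂:
  k=0: a=9, p=9, q=1
  k=1: a=3, p=28, q=3
  k=2: a=9, p=261, q=28
  k=3: a=17, p=4465, q=479
  k=4: a=5, p=22586, q=2423
  k=5: a=2, p=49637, q=5325

49637/5325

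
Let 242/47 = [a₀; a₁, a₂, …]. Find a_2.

1

242 = 5·47 + 7   →  a_0 = 5
47 = 6·7 + 5   →  a_1 = 6
7 = 1·5 + 2   →  a_2 = 1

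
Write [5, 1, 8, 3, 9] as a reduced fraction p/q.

Using pₖ = aₖpₖ₋₁ + pₖ₋₂ and qₖ = aₖqₖ₋₁ + qₖ₋₂:
  k=0: a=5, p=5, q=1
  k=1: a=1, p=6, q=1
  k=2: a=8, p=53, q=9
  k=3: a=3, p=165, q=28
  k=4: a=9, p=1538, q=261

1538/261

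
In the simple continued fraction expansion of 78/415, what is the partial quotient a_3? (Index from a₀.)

78 = 0·415 + 78   →  a_0 = 0
415 = 5·78 + 25   →  a_1 = 5
78 = 3·25 + 3   →  a_2 = 3
25 = 8·3 + 1   →  a_3 = 8

8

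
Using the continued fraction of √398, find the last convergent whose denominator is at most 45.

√398 = [19; 1, 18, 1, 38, …] (period length 4).
Convergents:
  p_0/q_0 = 19/1
  p_1/q_1 = 20/1
  p_2/q_2 = 379/19
  p_3/q_3 = 399/20
  p_4/q_4 = 15541/779
q_3 = 20 ≤ 45 < 779 = q_4, so the answer is 399/20.

399/20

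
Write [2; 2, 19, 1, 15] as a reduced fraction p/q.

Using pₖ = aₖpₖ₋₁ + pₖ₋₂ and qₖ = aₖqₖ₋₁ + qₖ₋₂:
  k=0: a=2, p=2, q=1
  k=1: a=2, p=5, q=2
  k=2: a=19, p=97, q=39
  k=3: a=1, p=102, q=41
  k=4: a=15, p=1627, q=654

1627/654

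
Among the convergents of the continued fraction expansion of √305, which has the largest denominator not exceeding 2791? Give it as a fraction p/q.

34195/1958

√305 = [17; 2, 6, 2, 34, …] (period length 4).
Convergents:
  p_0/q_0 = 17/1
  p_1/q_1 = 35/2
  p_2/q_2 = 227/13
  p_3/q_3 = 489/28
  p_4/q_4 = 16853/965
  p_5/q_5 = 34195/1958
  p_6/q_6 = 222023/12713
q_5 = 1958 ≤ 2791 < 12713 = q_6, so the answer is 34195/1958.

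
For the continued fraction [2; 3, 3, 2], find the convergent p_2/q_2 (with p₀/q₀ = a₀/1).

23/10

Using pₖ = aₖpₖ₋₁ + pₖ₋₂, qₖ = aₖqₖ₋₁ + qₖ₋₂ (with p₋₁=1, p₋₂=0, q₋₁=0, q₋₂=1):
  k=0: a=2, p=2, q=1
  k=1: a=3, p=7, q=3
  k=2: a=3, p=23, q=10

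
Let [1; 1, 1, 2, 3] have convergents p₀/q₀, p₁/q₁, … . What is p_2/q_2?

3/2

Using pₖ = aₖpₖ₋₁ + pₖ₋₂, qₖ = aₖqₖ₋₁ + qₖ₋₂ (with p₋₁=1, p₋₂=0, q₋₁=0, q₋₂=1):
  k=0: a=1, p=1, q=1
  k=1: a=1, p=2, q=1
  k=2: a=1, p=3, q=2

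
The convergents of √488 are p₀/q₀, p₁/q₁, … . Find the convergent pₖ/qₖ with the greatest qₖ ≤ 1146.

√488 = [22; 11, 44, …] (period length 2).
Convergents:
  p_0/q_0 = 22/1
  p_1/q_1 = 243/11
  p_2/q_2 = 10714/485
  p_3/q_3 = 118097/5346
q_2 = 485 ≤ 1146 < 5346 = q_3, so the answer is 10714/485.

10714/485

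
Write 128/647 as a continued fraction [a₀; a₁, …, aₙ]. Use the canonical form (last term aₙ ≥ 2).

[0; 5, 18, 3, 2]

128 = 0·647 + 128
647 = 5·128 + 7
128 = 18·7 + 2
7 = 3·2 + 1
2 = 2·1 + 0  (stop)
So 128/647 = [0; 5, 18, 3, 2].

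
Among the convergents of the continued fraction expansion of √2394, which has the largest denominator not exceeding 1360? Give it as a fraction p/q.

√2394 = [48; 1, 12, 1, 96, …] (period length 4).
Convergents:
  p_0/q_0 = 48/1
  p_1/q_1 = 49/1
  p_2/q_2 = 636/13
  p_3/q_3 = 685/14
  p_4/q_4 = 66396/1357
  p_5/q_5 = 67081/1371
q_4 = 1357 ≤ 1360 < 1371 = q_5, so the answer is 66396/1357.

66396/1357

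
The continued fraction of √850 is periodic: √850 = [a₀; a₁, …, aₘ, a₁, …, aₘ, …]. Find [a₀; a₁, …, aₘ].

[29; 6, 2, 6, 58]

a₀ = ⌊√850⌋ = 29.
With m₀=0, d₀=1 and mₖ₊₁ = dₖaₖ − mₖ, dₖ₊₁ = (n − mₖ₊₁²)/dₖ, aₖ₊₁ = ⌊(a₀+mₖ₊₁)/dₖ₊₁⌋:
  k=1: m=29, d=9, a=6
  k=2: m=25, d=25, a=2
  k=3: m=25, d=9, a=6
  k=4: m=29, d=1, a=58
d=1 and a=2a₀=58 at k=4, so the next step gives (m, d) = (29, 9) again — its k=1 value — and the period has length 4.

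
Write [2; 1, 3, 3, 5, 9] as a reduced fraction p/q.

Fold from the inside: start with 9/1.
  5 + 1/9 = 46/9
  3 + 9/46 = 147/46
  3 + 46/147 = 487/147
  1 + 147/487 = 634/487
  2 + 487/634 = 1755/634

1755/634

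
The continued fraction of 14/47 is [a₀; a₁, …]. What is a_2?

14 = 0·47 + 14   →  a_0 = 0
47 = 3·14 + 5   →  a_1 = 3
14 = 2·5 + 4   →  a_2 = 2

2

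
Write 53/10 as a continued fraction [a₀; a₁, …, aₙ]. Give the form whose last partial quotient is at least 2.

53 = 5×10 + 3
10 = 3×3 + 1
3 = 3×1 + 0  (stop)
So 53/10 = [5; 3, 3].

[5; 3, 3]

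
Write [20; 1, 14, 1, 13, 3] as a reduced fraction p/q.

Fold from the inside: start with 3/1.
  13 + 1/3 = 40/3
  1 + 3/40 = 43/40
  14 + 40/43 = 642/43
  1 + 43/642 = 685/642
  20 + 642/685 = 14342/685

14342/685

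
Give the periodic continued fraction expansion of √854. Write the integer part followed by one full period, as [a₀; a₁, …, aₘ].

[29; 4, 2, 11, 4, 11, 2, 4, 58]

a₀ = ⌊√854⌋ = 29.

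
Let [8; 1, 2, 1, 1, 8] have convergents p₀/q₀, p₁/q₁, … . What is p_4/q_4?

61/7

Using pₖ = aₖpₖ₋₁ + pₖ₋₂, qₖ = aₖqₖ₋₁ + qₖ₋₂ (with p₋₁=1, p₋₂=0, q₋₁=0, q₋₂=1):
  k=0: a=8, p=8, q=1
  k=1: a=1, p=9, q=1
  k=2: a=2, p=26, q=3
  k=3: a=1, p=35, q=4
  k=4: a=1, p=61, q=7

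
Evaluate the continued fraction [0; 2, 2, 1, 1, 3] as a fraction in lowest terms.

Fold from the inside: start with 3/1.
  1 + 1/3 = 4/3
  1 + 3/4 = 7/4
  2 + 4/7 = 18/7
  2 + 7/18 = 43/18
  0 + 18/43 = 18/43

18/43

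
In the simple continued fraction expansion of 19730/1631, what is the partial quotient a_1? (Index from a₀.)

19730 = 12·1631 + 158   →  a_0 = 12
1631 = 10·158 + 51   →  a_1 = 10

10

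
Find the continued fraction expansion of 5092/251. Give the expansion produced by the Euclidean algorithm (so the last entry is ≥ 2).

5092 = 20·251 + 72
251 = 3·72 + 35
72 = 2·35 + 2
35 = 17·2 + 1
2 = 2·1 + 0  (stop)
So 5092/251 = [20; 3, 2, 17, 2].

[20; 3, 2, 17, 2]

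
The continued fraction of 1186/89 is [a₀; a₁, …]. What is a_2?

1186 = 13·89 + 29   →  a_0 = 13
89 = 3·29 + 2   →  a_1 = 3
29 = 14·2 + 1   →  a_2 = 14

14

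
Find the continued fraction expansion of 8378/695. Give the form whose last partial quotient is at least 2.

8378 = 12·695 + 38
695 = 18·38 + 11
38 = 3·11 + 5
11 = 2·5 + 1
5 = 5·1 + 0  (stop)
So 8378/695 = [12; 18, 3, 2, 5].

[12; 18, 3, 2, 5]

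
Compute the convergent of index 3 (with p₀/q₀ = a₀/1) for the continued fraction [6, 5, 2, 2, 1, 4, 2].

167/27

Using pₖ = aₖpₖ₋₁ + pₖ₋₂, qₖ = aₖqₖ₋₁ + qₖ₋₂ (with p₋₁=1, p₋₂=0, q₋₁=0, q₋₂=1):
  k=0: a=6, p=6, q=1
  k=1: a=5, p=31, q=5
  k=2: a=2, p=68, q=11
  k=3: a=2, p=167, q=27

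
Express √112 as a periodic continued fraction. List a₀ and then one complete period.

[10; 1, 1, 2, 1, 1, 20]

a₀ = ⌊√112⌋ = 10.
With m₀=0, d₀=1 and mₖ₊₁ = dₖaₖ − mₖ, dₖ₊₁ = (n − mₖ₊₁²)/dₖ, aₖ₊₁ = ⌊(a₀+mₖ₊₁)/dₖ₊₁⌋:
  k=1: m=10, d=12, a=1
  k=2: m=2, d=9, a=1
  k=3: m=7, d=7, a=2
  k=4: m=7, d=9, a=1
  k=5: m=2, d=12, a=1
  k=6: m=10, d=1, a=20
d=1 and a=2a₀=20 at k=6, so the next step gives (m, d) = (10, 12) again — its k=1 value — and the period has length 6.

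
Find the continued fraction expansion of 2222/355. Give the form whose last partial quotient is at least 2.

2222 = 6*355 + 92
355 = 3*92 + 79
92 = 1*79 + 13
79 = 6*13 + 1
13 = 13*1 + 0  (stop)
So 2222/355 = [6; 3, 1, 6, 13].

[6; 3, 1, 6, 13]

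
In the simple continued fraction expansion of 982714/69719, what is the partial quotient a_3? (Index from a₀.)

982714 = 14·69719 + 6648   →  a_0 = 14
69719 = 10·6648 + 3239   →  a_1 = 10
6648 = 2·3239 + 170   →  a_2 = 2
3239 = 19·170 + 9   →  a_3 = 19

19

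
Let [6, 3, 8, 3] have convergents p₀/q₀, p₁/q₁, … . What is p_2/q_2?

Using pₖ = aₖpₖ₋₁ + pₖ₋₂, qₖ = aₖqₖ₋₁ + qₖ₋₂ (with p₋₁=1, p₋₂=0, q₋₁=0, q₋₂=1):
  k=0: a=6, p=6, q=1
  k=1: a=3, p=19, q=3
  k=2: a=8, p=158, q=25

158/25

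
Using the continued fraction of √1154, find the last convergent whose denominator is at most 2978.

√1154 = [33; 1, 32, 1, 66, …] (period length 4).
Convergents:
  p_0/q_0 = 33/1
  p_1/q_1 = 34/1
  p_2/q_2 = 1121/33
  p_3/q_3 = 1155/34
  p_4/q_4 = 77351/2277
  p_5/q_5 = 78506/2311
  p_6/q_6 = 2589543/76229
q_5 = 2311 ≤ 2978 < 76229 = q_6, so the answer is 78506/2311.

78506/2311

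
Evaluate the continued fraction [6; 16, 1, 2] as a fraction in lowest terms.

Using pₖ = aₖpₖ₋₁ + pₖ₋₂ and qₖ = aₖqₖ₋₁ + qₖ₋₂:
  k=0: a=6, p=6, q=1
  k=1: a=16, p=97, q=16
  k=2: a=1, p=103, q=17
  k=3: a=2, p=303, q=50

303/50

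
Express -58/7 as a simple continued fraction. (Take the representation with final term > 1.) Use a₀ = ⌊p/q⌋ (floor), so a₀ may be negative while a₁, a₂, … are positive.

[-9; 1, 2, 2]

-58 = -9×7 + 5
7 = 1×5 + 2
5 = 2×2 + 1
2 = 2×1 + 0  (stop)
So -58/7 = [-9; 1, 2, 2].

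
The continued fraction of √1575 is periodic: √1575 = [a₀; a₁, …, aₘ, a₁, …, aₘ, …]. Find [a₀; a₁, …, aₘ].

a₀ = ⌊√1575⌋ = 39.
With m₀=0, d₀=1 and mₖ₊₁ = dₖaₖ − mₖ, dₖ₊₁ = (n − mₖ₊₁²)/dₖ, aₖ₊₁ = ⌊(a₀+mₖ₊₁)/dₖ₊₁⌋:
  k=1: m=39, d=54, a=1
  k=2: m=15, d=25, a=2
  k=3: m=35, d=14, a=5
  k=4: m=35, d=25, a=2
  k=5: m=15, d=54, a=1
  k=6: m=39, d=1, a=78
d=1 and a=2a₀=78 at k=6, so the next step gives (m, d) = (39, 54) again — its k=1 value — and the period has length 6.

[39; 1, 2, 5, 2, 1, 78]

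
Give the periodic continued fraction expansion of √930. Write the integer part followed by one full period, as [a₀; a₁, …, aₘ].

a₀ = ⌊√930⌋ = 30.

[30; 2, 60]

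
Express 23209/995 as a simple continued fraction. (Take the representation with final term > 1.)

[23; 3, 14, 11, 2]

23209 = 23*995 + 324
995 = 3*324 + 23
324 = 14*23 + 2
23 = 11*2 + 1
2 = 2*1 + 0  (stop)
So 23209/995 = [23; 3, 14, 11, 2].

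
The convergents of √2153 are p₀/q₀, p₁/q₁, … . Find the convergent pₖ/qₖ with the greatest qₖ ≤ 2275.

√2153 = [46; 2, 2, 92, …] (period length 3).
Convergents:
  p_0/q_0 = 46/1
  p_1/q_1 = 93/2
  p_2/q_2 = 232/5
  p_3/q_3 = 21437/462
  p_4/q_4 = 43106/929
  p_5/q_5 = 107649/2320
q_4 = 929 ≤ 2275 < 2320 = q_5, so the answer is 43106/929.

43106/929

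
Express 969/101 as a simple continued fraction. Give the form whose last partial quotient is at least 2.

[9; 1, 1, 2, 6, 3]

969 = 9·101 + 60
101 = 1·60 + 41
60 = 1·41 + 19
41 = 2·19 + 3
19 = 6·3 + 1
3 = 3·1 + 0  (stop)
So 969/101 = [9; 1, 1, 2, 6, 3].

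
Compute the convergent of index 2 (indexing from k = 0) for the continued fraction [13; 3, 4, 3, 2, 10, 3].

Using pₖ = aₖpₖ₋₁ + pₖ₋₂, qₖ = aₖqₖ₋₁ + qₖ₋₂ (with p₋₁=1, p₋₂=0, q₋₁=0, q₋₂=1):
  k=0: a=13, p=13, q=1
  k=1: a=3, p=40, q=3
  k=2: a=4, p=173, q=13

173/13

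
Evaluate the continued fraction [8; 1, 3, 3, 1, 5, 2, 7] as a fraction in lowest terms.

Using pₖ = aₖpₖ₋₁ + pₖ₋₂ and qₖ = aₖqₖ₋₁ + qₖ₋₂:
  k=0: a=8, p=8, q=1
  k=1: a=1, p=9, q=1
  k=2: a=3, p=35, q=4
  k=3: a=3, p=114, q=13
  k=4: a=1, p=149, q=17
  k=5: a=5, p=859, q=98
  k=6: a=2, p=1867, q=213
  k=7: a=7, p=13928, q=1589

13928/1589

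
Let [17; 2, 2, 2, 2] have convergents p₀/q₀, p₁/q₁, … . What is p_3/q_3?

209/12

Using pₖ = aₖpₖ₋₁ + pₖ₋₂, qₖ = aₖqₖ₋₁ + qₖ₋₂ (with p₋₁=1, p₋₂=0, q₋₁=0, q₋₂=1):
  k=0: a=17, p=17, q=1
  k=1: a=2, p=35, q=2
  k=2: a=2, p=87, q=5
  k=3: a=2, p=209, q=12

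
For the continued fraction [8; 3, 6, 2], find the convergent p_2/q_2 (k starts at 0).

Using pₖ = aₖpₖ₋₁ + pₖ₋₂, qₖ = aₖqₖ₋₁ + qₖ₋₂ (with p₋₁=1, p₋₂=0, q₋₁=0, q₋₂=1):
  k=0: a=8, p=8, q=1
  k=1: a=3, p=25, q=3
  k=2: a=6, p=158, q=19

158/19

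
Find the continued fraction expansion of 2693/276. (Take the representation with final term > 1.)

[9; 1, 3, 8, 2, 1, 2]

2693 = 9×276 + 209
276 = 1×209 + 67
209 = 3×67 + 8
67 = 8×8 + 3
8 = 2×3 + 2
3 = 1×2 + 1
2 = 2×1 + 0  (stop)
So 2693/276 = [9; 1, 3, 8, 2, 1, 2].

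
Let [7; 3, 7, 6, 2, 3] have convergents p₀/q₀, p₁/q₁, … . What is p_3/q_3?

Using pₖ = aₖpₖ₋₁ + pₖ₋₂, qₖ = aₖqₖ₋₁ + qₖ₋₂ (with p₋₁=1, p₋₂=0, q₋₁=0, q₋₂=1):
  k=0: a=7, p=7, q=1
  k=1: a=3, p=22, q=3
  k=2: a=7, p=161, q=22
  k=3: a=6, p=988, q=135

988/135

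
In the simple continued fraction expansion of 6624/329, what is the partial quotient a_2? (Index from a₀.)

6624 = 20·329 + 44   →  a_0 = 20
329 = 7·44 + 21   →  a_1 = 7
44 = 2·21 + 2   →  a_2 = 2

2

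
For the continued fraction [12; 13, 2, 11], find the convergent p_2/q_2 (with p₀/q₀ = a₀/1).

326/27

Using pₖ = aₖpₖ₋₁ + pₖ₋₂, qₖ = aₖqₖ₋₁ + qₖ₋₂ (with p₋₁=1, p₋₂=0, q₋₁=0, q₋₂=1):
  k=0: a=12, p=12, q=1
  k=1: a=13, p=157, q=13
  k=2: a=2, p=326, q=27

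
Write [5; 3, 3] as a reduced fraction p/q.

53/10

Using pₖ = aₖpₖ₋₁ + pₖ₋₂ and qₖ = aₖqₖ₋₁ + qₖ₋₂:
  k=0: a=5, p=5, q=1
  k=1: a=3, p=16, q=3
  k=2: a=3, p=53, q=10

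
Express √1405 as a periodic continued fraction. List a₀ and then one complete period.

[37; 2, 14, 2, 74]

a₀ = ⌊√1405⌋ = 37.
With m₀=0, d₀=1 and mₖ₊₁ = dₖaₖ − mₖ, dₖ₊₁ = (n − mₖ₊₁²)/dₖ, aₖ₊₁ = ⌊(a₀+mₖ₊₁)/dₖ₊₁⌋:
  k=1: m=37, d=36, a=2
  k=2: m=35, d=5, a=14
  k=3: m=35, d=36, a=2
  k=4: m=37, d=1, a=74
d=1 and a=2a₀=74 at k=4, so the next step gives (m, d) = (37, 36) again — its k=1 value — and the period has length 4.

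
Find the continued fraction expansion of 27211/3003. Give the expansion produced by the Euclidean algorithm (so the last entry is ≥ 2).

[9; 16, 3, 8, 2, 3]

27211 = 9·3003 + 184
3003 = 16·184 + 59
184 = 3·59 + 7
59 = 8·7 + 3
7 = 2·3 + 1
3 = 3·1 + 0  (stop)
So 27211/3003 = [9; 16, 3, 8, 2, 3].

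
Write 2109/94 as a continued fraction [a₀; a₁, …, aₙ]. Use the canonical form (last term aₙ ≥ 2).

[22; 2, 3, 2, 2, 2]

2109 = 22*94 + 41
94 = 2*41 + 12
41 = 3*12 + 5
12 = 2*5 + 2
5 = 2*2 + 1
2 = 2*1 + 0  (stop)
So 2109/94 = [22; 2, 3, 2, 2, 2].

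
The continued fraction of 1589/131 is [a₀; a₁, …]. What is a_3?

2

1589 = 12·131 + 17   →  a_0 = 12
131 = 7·17 + 12   →  a_1 = 7
17 = 1·12 + 5   →  a_2 = 1
12 = 2·5 + 2   →  a_3 = 2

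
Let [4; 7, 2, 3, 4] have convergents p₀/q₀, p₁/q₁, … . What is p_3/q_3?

Using pₖ = aₖpₖ₋₁ + pₖ₋₂, qₖ = aₖqₖ₋₁ + qₖ₋₂ (with p₋₁=1, p₋₂=0, q₋₁=0, q₋₂=1):
  k=0: a=4, p=4, q=1
  k=1: a=7, p=29, q=7
  k=2: a=2, p=62, q=15
  k=3: a=3, p=215, q=52

215/52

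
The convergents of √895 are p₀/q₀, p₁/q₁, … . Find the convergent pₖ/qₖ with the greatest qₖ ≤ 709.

√895 = [29; 1, 10, 1, 58, …] (period length 4).
Convergents:
  p_0/q_0 = 29/1
  p_1/q_1 = 30/1
  p_2/q_2 = 329/11
  p_3/q_3 = 359/12
  p_4/q_4 = 21151/707
  p_5/q_5 = 21510/719
q_4 = 707 ≤ 709 < 719 = q_5, so the answer is 21151/707.

21151/707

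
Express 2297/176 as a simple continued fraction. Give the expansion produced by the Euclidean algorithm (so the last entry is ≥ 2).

2297 = 13×176 + 9
176 = 19×9 + 5
9 = 1×5 + 4
5 = 1×4 + 1
4 = 4×1 + 0  (stop)
So 2297/176 = [13; 19, 1, 1, 4].

[13; 19, 1, 1, 4]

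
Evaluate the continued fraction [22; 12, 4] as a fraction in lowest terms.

1082/49

Fold from the inside: start with 4/1.
  12 + 1/4 = 49/4
  22 + 4/49 = 1082/49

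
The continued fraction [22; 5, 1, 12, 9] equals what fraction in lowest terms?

Fold from the inside: start with 9/1.
  12 + 1/9 = 109/9
  1 + 9/109 = 118/109
  5 + 109/118 = 699/118
  22 + 118/699 = 15496/699

15496/699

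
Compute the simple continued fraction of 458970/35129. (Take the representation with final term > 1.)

[13; 15, 3, 8, 15, 6]

458970 = 13*35129 + 2293
35129 = 15*2293 + 734
2293 = 3*734 + 91
734 = 8*91 + 6
91 = 15*6 + 1
6 = 6*1 + 0  (stop)
So 458970/35129 = [13; 15, 3, 8, 15, 6].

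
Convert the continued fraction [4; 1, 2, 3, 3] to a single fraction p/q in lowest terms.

155/33

Fold from the inside: start with 3/1.
  3 + 1/3 = 10/3
  2 + 3/10 = 23/10
  1 + 10/23 = 33/23
  4 + 23/33 = 155/33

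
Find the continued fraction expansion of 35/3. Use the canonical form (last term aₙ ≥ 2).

[11; 1, 2]

35 = 11·3 + 2
3 = 1·2 + 1
2 = 2·1 + 0  (stop)
So 35/3 = [11; 1, 2].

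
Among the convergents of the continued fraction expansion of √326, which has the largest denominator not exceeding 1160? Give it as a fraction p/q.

11718/649

√326 = [18; 18, 36, …] (period length 2).
Convergents:
  p_0/q_0 = 18/1
  p_1/q_1 = 325/18
  p_2/q_2 = 11718/649
  p_3/q_3 = 211249/11700
q_2 = 649 ≤ 1160 < 11700 = q_3, so the answer is 11718/649.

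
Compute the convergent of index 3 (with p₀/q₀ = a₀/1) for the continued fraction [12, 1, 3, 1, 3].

Using pₖ = aₖpₖ₋₁ + pₖ₋₂, qₖ = aₖqₖ₋₁ + qₖ₋₂ (with p₋₁=1, p₋₂=0, q₋₁=0, q₋₂=1):
  k=0: a=12, p=12, q=1
  k=1: a=1, p=13, q=1
  k=2: a=3, p=51, q=4
  k=3: a=1, p=64, q=5

64/5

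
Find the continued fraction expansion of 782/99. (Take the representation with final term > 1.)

782 = 7×99 + 89
99 = 1×89 + 10
89 = 8×10 + 9
10 = 1×9 + 1
9 = 9×1 + 0  (stop)
So 782/99 = [7; 1, 8, 1, 9].

[7; 1, 8, 1, 9]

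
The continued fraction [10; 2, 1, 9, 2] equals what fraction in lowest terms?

631/61

Fold from the inside: start with 2/1.
  9 + 1/2 = 19/2
  1 + 2/19 = 21/19
  2 + 19/21 = 61/21
  10 + 21/61 = 631/61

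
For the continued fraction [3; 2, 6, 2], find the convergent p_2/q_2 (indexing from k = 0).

Using pₖ = aₖpₖ₋₁ + pₖ₋₂, qₖ = aₖqₖ₋₁ + qₖ₋₂ (with p₋₁=1, p₋₂=0, q₋₁=0, q₋₂=1):
  k=0: a=3, p=3, q=1
  k=1: a=2, p=7, q=2
  k=2: a=6, p=45, q=13

45/13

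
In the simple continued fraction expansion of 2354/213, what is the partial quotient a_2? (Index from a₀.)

2354 = 11·213 + 11   →  a_0 = 11
213 = 19·11 + 4   →  a_1 = 19
11 = 2·4 + 3   →  a_2 = 2

2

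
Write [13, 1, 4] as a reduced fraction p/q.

69/5

Using pₖ = aₖpₖ₋₁ + pₖ₋₂ and qₖ = aₖqₖ₋₁ + qₖ₋₂:
  k=0: a=13, p=13, q=1
  k=1: a=1, p=14, q=1
  k=2: a=4, p=69, q=5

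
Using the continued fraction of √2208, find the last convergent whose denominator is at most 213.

4417/94

√2208 = [46; 1, 92, …] (period length 2).
Convergents:
  p_0/q_0 = 46/1
  p_1/q_1 = 47/1
  p_2/q_2 = 4370/93
  p_3/q_3 = 4417/94
  p_4/q_4 = 410734/8741
q_3 = 94 ≤ 213 < 8741 = q_4, so the answer is 4417/94.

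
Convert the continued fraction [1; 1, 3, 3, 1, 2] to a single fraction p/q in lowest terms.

Fold from the inside: start with 2/1.
  1 + 1/2 = 3/2
  3 + 2/3 = 11/3
  3 + 3/11 = 36/11
  1 + 11/36 = 47/36
  1 + 36/47 = 83/47

83/47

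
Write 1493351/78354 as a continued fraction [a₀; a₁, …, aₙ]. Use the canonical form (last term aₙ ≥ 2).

1493351 = 19·78354 + 4625
78354 = 16·4625 + 4354
4625 = 1·4354 + 271
4354 = 16·271 + 18
271 = 15·18 + 1
18 = 18·1 + 0  (stop)
So 1493351/78354 = [19; 16, 1, 16, 15, 18].

[19; 16, 1, 16, 15, 18]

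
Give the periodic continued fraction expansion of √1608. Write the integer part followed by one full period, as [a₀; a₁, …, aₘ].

a₀ = ⌊√1608⌋ = 40.

[40; 10, 80]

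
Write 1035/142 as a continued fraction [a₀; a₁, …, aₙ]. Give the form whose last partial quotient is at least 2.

[7; 3, 2, 6, 3]

1035 = 7*142 + 41
142 = 3*41 + 19
41 = 2*19 + 3
19 = 6*3 + 1
3 = 3*1 + 0  (stop)
So 1035/142 = [7; 3, 2, 6, 3].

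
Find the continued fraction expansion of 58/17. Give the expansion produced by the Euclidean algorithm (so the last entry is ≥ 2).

58 = 3*17 + 7
17 = 2*7 + 3
7 = 2*3 + 1
3 = 3*1 + 0  (stop)
So 58/17 = [3; 2, 2, 3].

[3; 2, 2, 3]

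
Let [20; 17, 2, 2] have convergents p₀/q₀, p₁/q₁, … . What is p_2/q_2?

Using pₖ = aₖpₖ₋₁ + pₖ₋₂, qₖ = aₖqₖ₋₁ + qₖ₋₂ (with p₋₁=1, p₋₂=0, q₋₁=0, q₋₂=1):
  k=0: a=20, p=20, q=1
  k=1: a=17, p=341, q=17
  k=2: a=2, p=702, q=35

702/35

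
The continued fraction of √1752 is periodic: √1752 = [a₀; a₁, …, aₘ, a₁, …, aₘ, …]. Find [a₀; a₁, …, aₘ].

[41; 1, 5, 1, 82]

a₀ = ⌊√1752⌋ = 41.
With m₀=0, d₀=1 and mₖ₊₁ = dₖaₖ − mₖ, dₖ₊₁ = (n − mₖ₊₁²)/dₖ, aₖ₊₁ = ⌊(a₀+mₖ₊₁)/dₖ₊₁⌋:
  k=1: m=41, d=71, a=1
  k=2: m=30, d=12, a=5
  k=3: m=30, d=71, a=1
  k=4: m=41, d=1, a=82
d=1 and a=2a₀=82 at k=4, so the next step gives (m, d) = (41, 71) again — its k=1 value — and the period has length 4.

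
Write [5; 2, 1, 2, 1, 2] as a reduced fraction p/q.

161/30

Using pₖ = aₖpₖ₋₁ + pₖ₋₂ and qₖ = aₖqₖ₋₁ + qₖ₋₂:
  k=0: a=5, p=5, q=1
  k=1: a=2, p=11, q=2
  k=2: a=1, p=16, q=3
  k=3: a=2, p=43, q=8
  k=4: a=1, p=59, q=11
  k=5: a=2, p=161, q=30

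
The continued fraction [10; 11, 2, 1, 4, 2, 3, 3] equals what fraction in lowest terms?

Using pₖ = aₖpₖ₋₁ + pₖ₋₂ and qₖ = aₖqₖ₋₁ + qₖ₋₂:
  k=0: a=10, p=10, q=1
  k=1: a=11, p=111, q=11
  k=2: a=2, p=232, q=23
  k=3: a=1, p=343, q=34
  k=4: a=4, p=1604, q=159
  k=5: a=2, p=3551, q=352
  k=6: a=3, p=12257, q=1215
  k=7: a=3, p=40322, q=3997

40322/3997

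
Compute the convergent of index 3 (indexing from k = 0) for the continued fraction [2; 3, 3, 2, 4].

Using pₖ = aₖpₖ₋₁ + pₖ₋₂, qₖ = aₖqₖ₋₁ + qₖ₋₂ (with p₋₁=1, p₋₂=0, q₋₁=0, q₋₂=1):
  k=0: a=2, p=2, q=1
  k=1: a=3, p=7, q=3
  k=2: a=3, p=23, q=10
  k=3: a=2, p=53, q=23

53/23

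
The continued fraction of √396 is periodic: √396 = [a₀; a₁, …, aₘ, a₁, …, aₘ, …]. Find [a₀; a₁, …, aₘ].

[19; 1, 8, 1, 38]

a₀ = ⌊√396⌋ = 19.
With m₀=0, d₀=1 and mₖ₊₁ = dₖaₖ − mₖ, dₖ₊₁ = (n − mₖ₊₁²)/dₖ, aₖ₊₁ = ⌊(a₀+mₖ₊₁)/dₖ₊₁⌋:
  k=1: m=19, d=35, a=1
  k=2: m=16, d=4, a=8
  k=3: m=16, d=35, a=1
  k=4: m=19, d=1, a=38
d=1 and a=2a₀=38 at k=4, so the next step gives (m, d) = (19, 35) again — its k=1 value — and the period has length 4.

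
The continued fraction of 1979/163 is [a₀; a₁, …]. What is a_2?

1979 = 12·163 + 23   →  a_0 = 12
163 = 7·23 + 2   →  a_1 = 7
23 = 11·2 + 1   →  a_2 = 11

11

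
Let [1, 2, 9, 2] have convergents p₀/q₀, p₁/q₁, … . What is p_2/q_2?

28/19

Using pₖ = aₖpₖ₋₁ + pₖ₋₂, qₖ = aₖqₖ₋₁ + qₖ₋₂ (with p₋₁=1, p₋₂=0, q₋₁=0, q₋₂=1):
  k=0: a=1, p=1, q=1
  k=1: a=2, p=3, q=2
  k=2: a=9, p=28, q=19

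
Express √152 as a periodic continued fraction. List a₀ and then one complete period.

a₀ = ⌊√152⌋ = 12.
With m₀=0, d₀=1 and mₖ₊₁ = dₖaₖ − mₖ, dₖ₊₁ = (n − mₖ₊₁²)/dₖ, aₖ₊₁ = ⌊(a₀+mₖ₊₁)/dₖ₊₁⌋:
  k=1: m=12, d=8, a=3
  k=2: m=12, d=1, a=24
d=1 and a=2a₀=24 at k=2, so the next step gives (m, d) = (12, 8) again — its k=1 value — and the period has length 2.

[12; 3, 24]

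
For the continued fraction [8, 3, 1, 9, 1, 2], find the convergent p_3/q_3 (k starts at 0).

Using pₖ = aₖpₖ₋₁ + pₖ₋₂, qₖ = aₖqₖ₋₁ + qₖ₋₂ (with p₋₁=1, p₋₂=0, q₋₁=0, q₋₂=1):
  k=0: a=8, p=8, q=1
  k=1: a=3, p=25, q=3
  k=2: a=1, p=33, q=4
  k=3: a=9, p=322, q=39

322/39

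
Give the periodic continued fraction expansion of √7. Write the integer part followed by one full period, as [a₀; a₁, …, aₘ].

[2; 1, 1, 1, 4]

a₀ = ⌊√7⌋ = 2.
With m₀=0, d₀=1 and mₖ₊₁ = dₖaₖ − mₖ, dₖ₊₁ = (n − mₖ₊₁²)/dₖ, aₖ₊₁ = ⌊(a₀+mₖ₊₁)/dₖ₊₁⌋:
  k=1: m=2, d=3, a=1
  k=2: m=1, d=2, a=1
  k=3: m=1, d=3, a=1
  k=4: m=2, d=1, a=4
d=1 and a=2a₀=4 at k=4, so the next step gives (m, d) = (2, 3) again — its k=1 value — and the period has length 4.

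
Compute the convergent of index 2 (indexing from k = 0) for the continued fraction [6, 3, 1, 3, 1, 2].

25/4

Using pₖ = aₖpₖ₋₁ + pₖ₋₂, qₖ = aₖqₖ₋₁ + qₖ₋₂ (with p₋₁=1, p₋₂=0, q₋₁=0, q₋₂=1):
  k=0: a=6, p=6, q=1
  k=1: a=3, p=19, q=3
  k=2: a=1, p=25, q=4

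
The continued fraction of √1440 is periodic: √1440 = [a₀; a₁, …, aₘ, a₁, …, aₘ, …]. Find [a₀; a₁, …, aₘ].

[37; 1, 17, 1, 74]

a₀ = ⌊√1440⌋ = 37.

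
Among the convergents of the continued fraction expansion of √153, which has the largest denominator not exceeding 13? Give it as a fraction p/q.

99/8

√153 = [12; 2, 1, 2, 2, 2, 1, 2, 24, …] (period length 8).
Convergents:
  p_0/q_0 = 12/1
  p_1/q_1 = 25/2
  p_2/q_2 = 37/3
  p_3/q_3 = 99/8
  p_4/q_4 = 235/19
q_3 = 8 ≤ 13 < 19 = q_4, so the answer is 99/8.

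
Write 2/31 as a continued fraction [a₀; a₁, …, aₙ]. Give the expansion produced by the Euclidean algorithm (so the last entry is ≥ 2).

2 = 0·31 + 2
31 = 15·2 + 1
2 = 2·1 + 0  (stop)
So 2/31 = [0; 15, 2].

[0; 15, 2]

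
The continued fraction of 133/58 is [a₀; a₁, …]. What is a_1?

133 = 2·58 + 17   →  a_0 = 2
58 = 3·17 + 7   →  a_1 = 3

3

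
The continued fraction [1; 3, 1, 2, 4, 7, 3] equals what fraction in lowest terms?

Using pₖ = aₖpₖ₋₁ + pₖ₋₂ and qₖ = aₖqₖ₋₁ + qₖ₋₂:
  k=0: a=1, p=1, q=1
  k=1: a=3, p=4, q=3
  k=2: a=1, p=5, q=4
  k=3: a=2, p=14, q=11
  k=4: a=4, p=61, q=48
  k=5: a=7, p=441, q=347
  k=6: a=3, p=1384, q=1089

1384/1089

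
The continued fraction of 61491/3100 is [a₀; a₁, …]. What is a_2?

5

61491 = 19·3100 + 2591   →  a_0 = 19
3100 = 1·2591 + 509   →  a_1 = 1
2591 = 5·509 + 46   →  a_2 = 5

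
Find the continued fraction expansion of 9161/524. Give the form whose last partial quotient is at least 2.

9161 = 17*524 + 253
524 = 2*253 + 18
253 = 14*18 + 1
18 = 18*1 + 0  (stop)
So 9161/524 = [17; 2, 14, 18].

[17; 2, 14, 18]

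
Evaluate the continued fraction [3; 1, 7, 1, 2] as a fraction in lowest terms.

Using pₖ = aₖpₖ₋₁ + pₖ₋₂ and qₖ = aₖqₖ₋₁ + qₖ₋₂:
  k=0: a=3, p=3, q=1
  k=1: a=1, p=4, q=1
  k=2: a=7, p=31, q=8
  k=3: a=1, p=35, q=9
  k=4: a=2, p=101, q=26

101/26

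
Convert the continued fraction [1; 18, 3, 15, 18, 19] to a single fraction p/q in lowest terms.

Fold from the inside: start with 19/1.
  18 + 1/19 = 343/19
  15 + 19/343 = 5164/343
  3 + 343/5164 = 15835/5164
  18 + 5164/15835 = 290194/15835
  1 + 15835/290194 = 306029/290194

306029/290194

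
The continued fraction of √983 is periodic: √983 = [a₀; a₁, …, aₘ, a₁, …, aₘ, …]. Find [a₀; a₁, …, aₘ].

[31; 2, 1, 5, 31, 5, 1, 2, 62]

a₀ = ⌊√983⌋ = 31.
With m₀=0, d₀=1 and mₖ₊₁ = dₖaₖ − mₖ, dₖ₊₁ = (n − mₖ₊₁²)/dₖ, aₖ₊₁ = ⌊(a₀+mₖ₊₁)/dₖ₊₁⌋:
  k=1: m=31, d=22, a=2
  k=2: m=13, d=37, a=1
  k=3: m=24, d=11, a=5
  k=4: m=31, d=2, a=31
  k=5: m=31, d=11, a=5
  k=6: m=24, d=37, a=1
  k=7: m=13, d=22, a=2
  k=8: m=31, d=1, a=62
d=1 and a=2a₀=62 at k=8, so the next step gives (m, d) = (31, 22) again — its k=1 value — and the period has length 8.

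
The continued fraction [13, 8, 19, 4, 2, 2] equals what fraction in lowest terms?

Using pₖ = aₖpₖ₋₁ + pₖ₋₂ and qₖ = aₖqₖ₋₁ + qₖ₋₂:
  k=0: a=13, p=13, q=1
  k=1: a=8, p=105, q=8
  k=2: a=19, p=2008, q=153
  k=3: a=4, p=8137, q=620
  k=4: a=2, p=18282, q=1393
  k=5: a=2, p=44701, q=3406

44701/3406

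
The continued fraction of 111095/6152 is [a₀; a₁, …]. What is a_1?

17

111095 = 18·6152 + 359   →  a_0 = 18
6152 = 17·359 + 49   →  a_1 = 17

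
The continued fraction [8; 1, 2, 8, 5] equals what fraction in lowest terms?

1111/128

Using pₖ = aₖpₖ₋₁ + pₖ₋₂ and qₖ = aₖqₖ₋₁ + qₖ₋₂:
  k=0: a=8, p=8, q=1
  k=1: a=1, p=9, q=1
  k=2: a=2, p=26, q=3
  k=3: a=8, p=217, q=25
  k=4: a=5, p=1111, q=128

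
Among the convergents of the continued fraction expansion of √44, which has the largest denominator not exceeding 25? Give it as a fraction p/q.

√44 = [6; 1, 1, 1, 2, 1, 1, 1, 12, …] (period length 8).
Convergents:
  p_0/q_0 = 6/1
  p_1/q_1 = 7/1
  p_2/q_2 = 13/2
  p_3/q_3 = 20/3
  p_4/q_4 = 53/8
  p_5/q_5 = 73/11
  p_6/q_6 = 126/19
  p_7/q_7 = 199/30
q_6 = 19 ≤ 25 < 30 = q_7, so the answer is 126/19.

126/19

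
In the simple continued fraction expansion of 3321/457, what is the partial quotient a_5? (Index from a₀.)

3321 = 7·457 + 122   →  a_0 = 7
457 = 3·122 + 91   →  a_1 = 3
122 = 1·91 + 31   →  a_2 = 1
91 = 2·31 + 29   →  a_3 = 2
31 = 1·29 + 2   →  a_4 = 1
29 = 14·2 + 1   →  a_5 = 14

14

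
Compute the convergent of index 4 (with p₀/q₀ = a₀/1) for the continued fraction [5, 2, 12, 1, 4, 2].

Using pₖ = aₖpₖ₋₁ + pₖ₋₂, qₖ = aₖqₖ₋₁ + qₖ₋₂ (with p₋₁=1, p₋₂=0, q₋₁=0, q₋₂=1):
  k=0: a=5, p=5, q=1
  k=1: a=2, p=11, q=2
  k=2: a=12, p=137, q=25
  k=3: a=1, p=148, q=27
  k=4: a=4, p=729, q=133

729/133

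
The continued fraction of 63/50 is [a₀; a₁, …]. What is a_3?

5

63 = 1·50 + 13   →  a_0 = 1
50 = 3·13 + 11   →  a_1 = 3
13 = 1·11 + 2   →  a_2 = 1
11 = 5·2 + 1   →  a_3 = 5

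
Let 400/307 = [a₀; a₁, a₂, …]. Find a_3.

400 = 1·307 + 93   →  a_0 = 1
307 = 3·93 + 28   →  a_1 = 3
93 = 3·28 + 9   →  a_2 = 3
28 = 3·9 + 1   →  a_3 = 3

3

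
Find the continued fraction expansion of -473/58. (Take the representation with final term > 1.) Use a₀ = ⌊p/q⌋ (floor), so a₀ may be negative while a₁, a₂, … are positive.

[-9; 1, 5, 2, 4]

-473 = -9*58 + 49
58 = 1*49 + 9
49 = 5*9 + 4
9 = 2*4 + 1
4 = 4*1 + 0  (stop)
So -473/58 = [-9; 1, 5, 2, 4].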